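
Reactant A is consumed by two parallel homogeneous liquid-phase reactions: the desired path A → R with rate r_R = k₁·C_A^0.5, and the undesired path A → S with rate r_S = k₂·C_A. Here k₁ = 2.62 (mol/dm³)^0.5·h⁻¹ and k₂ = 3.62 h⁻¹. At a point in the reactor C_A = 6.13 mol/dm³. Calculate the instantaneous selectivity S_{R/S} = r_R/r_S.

0.292

S_{R/S} = r_R/r_S = (k₁·C_A^0.5)/(k₂·C_A) = (k₁/k₂)·C_A^-0.5.
= (2.62×6.130^0.5) / (3.62×6.130) = 6.487/22.19 = 0.292.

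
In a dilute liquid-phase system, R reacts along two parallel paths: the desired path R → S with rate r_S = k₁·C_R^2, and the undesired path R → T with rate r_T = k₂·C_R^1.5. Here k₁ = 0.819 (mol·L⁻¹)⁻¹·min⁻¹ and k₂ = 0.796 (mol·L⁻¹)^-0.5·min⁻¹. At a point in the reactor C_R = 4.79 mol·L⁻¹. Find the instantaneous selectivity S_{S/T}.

2.25

S_{S/T} = r_S/r_T = (k₁·C_R^2)/(k₂·C_R^1.5) = (k₁/k₂)·C_R^0.5.
= (0.819×4.790^2) / (0.796×4.790^1.5) = 18.79/8.345 = 2.25.
Since the desired path is higher order in R, keeping C_R high (PFR or concentrated feed) favours S.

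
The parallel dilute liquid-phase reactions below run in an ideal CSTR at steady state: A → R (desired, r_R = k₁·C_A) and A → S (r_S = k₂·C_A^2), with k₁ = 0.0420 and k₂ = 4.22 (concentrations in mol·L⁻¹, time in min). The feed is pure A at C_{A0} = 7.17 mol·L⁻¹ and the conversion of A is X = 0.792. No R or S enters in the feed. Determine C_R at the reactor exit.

Exit C_A = C_{A0}(1−X) = 7.17×0.208 = 1.491 mol·L⁻¹.
In a CSTR the entire volume is at exit conditions, so r_R = 0.0420×1.491 = 0.06264 and r_S = 4.22×1.491^2 = 9.386.
Fraction of consumed A going to R: r_R/(r_R+r_S) = 0.006629.
C_R = 0.006629·C_{A0}·X = 0.006629×7.17×0.792 = 0.0376 mol·L⁻¹.

0.0376 mol·L⁻¹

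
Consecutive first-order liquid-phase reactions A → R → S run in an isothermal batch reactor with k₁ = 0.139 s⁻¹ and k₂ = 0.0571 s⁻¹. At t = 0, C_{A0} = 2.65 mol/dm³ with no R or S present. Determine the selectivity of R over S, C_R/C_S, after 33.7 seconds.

The intermediate concentration in a first-order A→B→C sequence is C_R = k₁C_{A0}(e^(−k₁t) − e^(−k₂t))/(k₂−k₁).
e^(−k₁t) = e^(−0.139×33.7) = e^(−4.684) = 0.009239; e^(−k₂t) = e^(−1.924) = 0.1460.
C_R = 0.139×2.65/(0.0571−0.139) × (0.009239−0.1460) = (-4.498)×(-0.1367) = 0.6150 mol/dm³.
C_A = C_{A0}e^(−k₁t) = 0.02448 mol/dm³, so C_S = C_{A0}−C_A−C_R = 2.011 mol/dm³; C_R/C_S = 0.306.

0.306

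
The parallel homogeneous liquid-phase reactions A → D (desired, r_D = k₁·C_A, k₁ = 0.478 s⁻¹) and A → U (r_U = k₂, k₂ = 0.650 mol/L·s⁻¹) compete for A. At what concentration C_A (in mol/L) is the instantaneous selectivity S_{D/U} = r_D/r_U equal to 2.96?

S_{D/U} = (k₁/k₂)·C_A ⇒ C_A = S·k₂/k₁.
= 2.96×0.650/0.478 = 4.03 mol/L.

4.03 mol/L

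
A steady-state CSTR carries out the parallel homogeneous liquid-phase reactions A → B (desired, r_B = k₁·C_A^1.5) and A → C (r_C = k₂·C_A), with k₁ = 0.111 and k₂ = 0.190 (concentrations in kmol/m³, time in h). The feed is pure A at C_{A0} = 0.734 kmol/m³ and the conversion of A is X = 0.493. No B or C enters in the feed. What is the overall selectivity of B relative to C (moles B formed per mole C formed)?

Exit C_A = C_{A0}(1−X) = 0.734×0.507 = 0.3721 kmol/m³.
In a CSTR the entire volume is at exit conditions, so r_B = 0.111×0.3721^1.5 = 0.02520 and r_C = 0.190×0.3721 = 0.07071.
Overall selectivity = C_B/C_C = r_Bτ/(r_Cτ) = r_B/r_C = 0.356.

0.356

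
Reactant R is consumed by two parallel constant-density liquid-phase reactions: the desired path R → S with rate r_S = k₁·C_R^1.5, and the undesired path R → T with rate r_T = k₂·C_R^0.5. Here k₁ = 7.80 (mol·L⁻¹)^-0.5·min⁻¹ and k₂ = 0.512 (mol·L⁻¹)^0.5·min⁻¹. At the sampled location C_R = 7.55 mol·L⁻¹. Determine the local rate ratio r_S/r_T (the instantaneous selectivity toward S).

115

S_{S/T} = r_S/r_T = (k₁·C_R^1.5)/(k₂·C_R^0.5) = (k₁/k₂)·C_R.
= (7.80×7.550^1.5) / (0.512×7.550^0.5) = 161.8/1.407 = 115.
Since the desired path is higher order in R, keeping C_R high (PFR or concentrated feed) favours S.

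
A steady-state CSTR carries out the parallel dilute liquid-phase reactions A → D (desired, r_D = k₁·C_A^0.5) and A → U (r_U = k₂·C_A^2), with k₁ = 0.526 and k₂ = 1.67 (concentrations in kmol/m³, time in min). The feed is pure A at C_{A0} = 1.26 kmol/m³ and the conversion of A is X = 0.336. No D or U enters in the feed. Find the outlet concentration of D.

0.123 kmol/m³

Exit C_A = C_{A0}(1−X) = 1.26×0.664 = 0.8366 kmol/m³.
In a CSTR the entire volume is at exit conditions, so r_D = 0.526×0.8366^0.5 = 0.4811 and r_U = 1.67×0.8366^2 = 1.169.
Fraction of consumed A going to D: r_D/(r_D+r_U) = 0.2916.
C_D = 0.2916·C_{A0}·X = 0.2916×1.26×0.336 = 0.123 kmol/m³.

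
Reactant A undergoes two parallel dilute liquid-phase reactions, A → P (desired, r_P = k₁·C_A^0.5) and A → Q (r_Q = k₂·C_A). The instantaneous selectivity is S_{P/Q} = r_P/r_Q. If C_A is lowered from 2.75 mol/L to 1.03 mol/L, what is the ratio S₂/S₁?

1.63

S_{P/Q} = (k₁/k₂)·C_A^-0.5, so S₂/S₁ = (C_{A,2}/C_{A,1})^-0.5.
= (1.03/2.75)^(-0.5) = (0.3745)^(-0.5) = 1.63.
Selectivity toward P rises as C_A falls — low-concentration operation is favoured.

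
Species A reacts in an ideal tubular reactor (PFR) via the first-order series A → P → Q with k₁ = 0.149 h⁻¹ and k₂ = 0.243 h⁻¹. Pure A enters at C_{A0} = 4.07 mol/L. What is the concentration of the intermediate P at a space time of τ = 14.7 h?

Solving the coupled first-order balances gives C_P(τ) = [k₁/(k₂−k₁)]·C_{A0}·(e^(−k₁τ) − e^(−k₂τ)).
e^(−k₁τ) = e^(−0.149×14.7) = e^(−2.190) = 0.1119; e^(−k₂τ) = e^(−3.572) = 0.02810.
C_P = 0.149×4.07/(0.243−0.149) × (0.1119−0.02810) = 6.451×0.08379 = 0.5405 mol/L.

0.541 mol/L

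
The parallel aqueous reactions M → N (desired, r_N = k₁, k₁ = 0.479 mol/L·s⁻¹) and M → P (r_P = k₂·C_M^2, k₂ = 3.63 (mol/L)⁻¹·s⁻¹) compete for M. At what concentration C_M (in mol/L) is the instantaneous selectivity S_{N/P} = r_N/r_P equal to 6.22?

0.146 mol/L

S_{N/P} = (k₁/k₂)·C_M^-2 ⇒ C_M = (S·k₂/k₁)^(-0.5).
= (6.22×3.63/0.479)^(-0.5) = (47.14)^(-0.5) = 0.146 mol/L.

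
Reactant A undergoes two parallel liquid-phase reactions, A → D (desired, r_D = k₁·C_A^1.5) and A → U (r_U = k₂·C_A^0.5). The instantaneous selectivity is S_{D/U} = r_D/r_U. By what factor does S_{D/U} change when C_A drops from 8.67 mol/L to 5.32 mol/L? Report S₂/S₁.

S_{D/U} = (k₁/k₂)·C_A, so S₂/S₁ = (C_{A,2}/C_{A,1}).
= 5.32/8.67 = 0.614.
Selectivity toward D falls as C_A falls — high-concentration operation is favoured.

0.614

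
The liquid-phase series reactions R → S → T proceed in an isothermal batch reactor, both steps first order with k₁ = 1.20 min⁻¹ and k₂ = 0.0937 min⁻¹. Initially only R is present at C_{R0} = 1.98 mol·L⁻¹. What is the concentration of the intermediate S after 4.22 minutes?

1.43 mol·L⁻¹

Solving the coupled first-order balances gives C_S(t) = [k₁/(k₂−k₁)]·C_{R0}·(e^(−k₁t) − e^(−k₂t)).
e^(−k₁t) = e^(−1.20×4.22) = e^(−5.064) = 0.006320; e^(−k₂t) = e^(−0.3954) = 0.6734.
C_S = 1.20×1.98/(0.0937−1.20) × (0.006320−0.6734) = (-2.148)×(-0.6671) = 1.433 mol·L⁻¹.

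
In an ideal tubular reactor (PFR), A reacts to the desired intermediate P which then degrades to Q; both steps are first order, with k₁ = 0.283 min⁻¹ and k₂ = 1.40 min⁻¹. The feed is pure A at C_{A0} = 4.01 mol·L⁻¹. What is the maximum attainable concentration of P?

At the optimum, C_{P,max}/C_{A0} = (k₁/k₂)^[k₂/(k₂−k₁)].
= (0.283/1.40)^(1.40/(1.40−0.283)) = (0.2021)^(1.253) = 0.1348.
C_{P,max} = 0.1348×4.01 = 0.541 mol·L⁻¹.

0.541 mol·L⁻¹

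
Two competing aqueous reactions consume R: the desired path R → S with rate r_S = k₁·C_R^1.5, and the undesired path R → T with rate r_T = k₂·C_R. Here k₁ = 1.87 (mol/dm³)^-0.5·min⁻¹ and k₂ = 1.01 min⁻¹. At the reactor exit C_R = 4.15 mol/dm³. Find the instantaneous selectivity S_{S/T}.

S_{S/T} = r_S/r_T = (k₁·C_R^1.5)/(k₂·C_R) = (k₁/k₂)·C_R^0.5.
= (1.87×4.150^1.5) / (1.01×4.150) = 15.81/4.192 = 3.77.

3.77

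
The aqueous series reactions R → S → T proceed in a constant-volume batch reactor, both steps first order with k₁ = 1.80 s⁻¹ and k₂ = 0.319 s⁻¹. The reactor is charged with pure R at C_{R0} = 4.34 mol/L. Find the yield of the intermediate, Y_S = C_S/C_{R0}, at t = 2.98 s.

0.464

For first-order series with pure R initially, C_S(t) = k₁C_{R0}/(k₂−k₁)·(e^(−k₁t) − e^(−k₂t)).
e^(−k₁t) = e^(−1.80×2.98) = e^(−5.364) = 0.004682; e^(−k₂t) = e^(−0.9506) = 0.3865.
C_S = 1.80×4.34/(0.319−1.80) × (0.004682−0.3865) = (-5.275)×(-0.3818) = 2.014 mol/L.
Y_S = C_S/C_{R0} = 2.014/4.34 = 0.464.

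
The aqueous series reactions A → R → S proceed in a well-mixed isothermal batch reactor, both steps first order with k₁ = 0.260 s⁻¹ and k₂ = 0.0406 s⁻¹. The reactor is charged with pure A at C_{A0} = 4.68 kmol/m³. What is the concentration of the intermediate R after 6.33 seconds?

3.22 kmol/m³

The intermediate concentration in a first-order A→B→C sequence is C_R = k₁C_{A0}(e^(−k₁t) − e^(−k₂t))/(k₂−k₁).
e^(−k₁t) = e^(−0.260×6.33) = e^(−1.646) = 0.1929; e^(−k₂t) = e^(−0.2570) = 0.7734.
C_R = 0.260×4.68/(0.0406−0.260) × (0.1929−0.7734) = (-5.546)×(-0.5805) = 3.220 kmol/m³.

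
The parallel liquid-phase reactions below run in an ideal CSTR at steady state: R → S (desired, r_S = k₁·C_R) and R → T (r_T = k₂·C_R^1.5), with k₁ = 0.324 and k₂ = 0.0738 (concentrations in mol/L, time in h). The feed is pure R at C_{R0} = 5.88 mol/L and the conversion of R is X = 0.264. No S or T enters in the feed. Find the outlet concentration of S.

1.05 mol/L

Exit C_R = C_{R0}(1−X) = 5.88×0.736 = 4.328 mol/L.
In a CSTR the entire volume is at exit conditions, so r_S = 0.324×4.328 = 1.402 and r_T = 0.0738×4.328^1.5 = 0.6644.
Fraction of consumed R going to S: r_S/(r_S+r_T) = 0.6785.
C_S = 0.6785·C_{R0}·X = 0.6785×5.88×0.264 = 1.05 mol/L.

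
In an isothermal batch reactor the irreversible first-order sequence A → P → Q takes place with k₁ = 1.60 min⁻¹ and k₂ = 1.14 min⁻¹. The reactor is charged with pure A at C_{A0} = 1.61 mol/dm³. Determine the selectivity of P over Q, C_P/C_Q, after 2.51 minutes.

For first-order series with pure A initially, C_P(t) = k₁C_{A0}/(k₂−k₁)·(e^(−k₁t) − e^(−k₂t)).
e^(−k₁t) = e^(−1.60×2.51) = e^(−4.016) = 0.01802; e^(−k₂t) = e^(−2.861) = 0.05719.
C_P = 1.60×1.61/(1.14−1.60) × (0.01802−0.05719) = (-5.600)×(-0.03916) = 0.2193 mol/dm³.
C_A = C_{A0}e^(−k₁t) = 0.02902 mol/dm³, so C_Q = C_{A0}−C_A−C_P = 1.362 mol/dm³; C_P/C_Q = 0.161.

0.161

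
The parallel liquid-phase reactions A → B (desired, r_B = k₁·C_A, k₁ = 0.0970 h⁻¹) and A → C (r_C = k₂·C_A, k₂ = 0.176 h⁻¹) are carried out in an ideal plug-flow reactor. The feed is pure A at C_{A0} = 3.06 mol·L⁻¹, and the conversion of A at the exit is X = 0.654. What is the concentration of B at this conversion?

0.711 mol·L⁻¹

C_A = C_{A0}(1−X) = 1.059 mol·L⁻¹.
Both paths are first order in A, so the instantaneous fraction to B is constant: dC_B/d(−C_A) = k₁/(k₁+k₂) = 0.3553.
C_B = 0.3553·(C_{A0}−C_A) = 0.3553×2.001 = 0.711 mol·L⁻¹.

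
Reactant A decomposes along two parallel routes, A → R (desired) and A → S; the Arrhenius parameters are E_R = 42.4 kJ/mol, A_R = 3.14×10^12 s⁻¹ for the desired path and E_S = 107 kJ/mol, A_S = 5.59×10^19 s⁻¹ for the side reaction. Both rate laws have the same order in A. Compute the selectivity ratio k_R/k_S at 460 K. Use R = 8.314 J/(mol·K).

1.22

With equal orders, S_{R/S} = k_R/k_S = (A_R/A_S)·exp[(E_S−E_R)/(RT)].
(E_S−E_R)/(RT) = (107−42.4)×10³/(8.314×460) = 64600/3824 = 16.89.
k_R/k_S = (3.14×10^12/5.59×10^19)·exp(16.89) = 5.617×10^-8 × 2.167×10^7 = 1.22.
Since E_R < E_S, lowering the temperature improves selectivity toward R.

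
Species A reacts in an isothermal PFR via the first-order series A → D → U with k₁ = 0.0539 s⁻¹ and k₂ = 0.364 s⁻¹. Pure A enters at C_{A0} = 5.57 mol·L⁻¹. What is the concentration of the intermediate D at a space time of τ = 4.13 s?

0.560 mol·L⁻¹

For first-order series with pure A initially, C_D(τ) = k₁C_{A0}/(k₂−k₁)·(e^(−k₁τ) − e^(−k₂τ)).
e^(−k₁τ) = e^(−0.0539×4.13) = e^(−0.2226) = 0.8004; e^(−k₂τ) = e^(−1.503) = 0.2224.
C_D = 0.0539×5.57/(0.364−0.0539) × (0.8004−0.2224) = 0.9681×0.5780 = 0.5596 mol·L⁻¹.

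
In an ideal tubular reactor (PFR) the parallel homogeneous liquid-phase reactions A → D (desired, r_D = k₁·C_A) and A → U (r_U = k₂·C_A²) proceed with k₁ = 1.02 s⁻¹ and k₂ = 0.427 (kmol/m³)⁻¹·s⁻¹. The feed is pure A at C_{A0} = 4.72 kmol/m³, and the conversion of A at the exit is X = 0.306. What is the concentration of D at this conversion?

C_A = C_{A0}(1−X) = 3.276 kmol/m³.
Along a PFR/batch, dC_D/dC_A = −r_D/(r_D+r_U) = −k₁/(k₁+k₂·C_A).
Integrating from C_{A0} to C_A: C_D = (1.02/0.427)·ln[(1.02+0.427·4.72)/(1.02+0.427·3.28)] = 2.389·ln(3.035/2.419) = 0.5425 kmol/m³.

0.543 kmol/m³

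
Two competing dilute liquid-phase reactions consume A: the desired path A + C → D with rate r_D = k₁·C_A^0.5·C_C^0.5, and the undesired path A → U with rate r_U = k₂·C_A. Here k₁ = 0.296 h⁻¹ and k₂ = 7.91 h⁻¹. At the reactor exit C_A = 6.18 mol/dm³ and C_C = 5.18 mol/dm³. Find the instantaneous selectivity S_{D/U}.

S_{D/U} = r_D/r_U = (k₁·C_A^0.5·C_C^0.5)/(k₂·C_A) = (k₁/k₂)·C_A^-0.5·C_C^0.5.
= (0.296×6.180^0.5×5.180^0.5) / (7.91×6.180) = 1.675/48.88 = 0.0343.
The undesired path is higher order in A, so low C_A (CSTR or dilute feed) favours D.

0.0343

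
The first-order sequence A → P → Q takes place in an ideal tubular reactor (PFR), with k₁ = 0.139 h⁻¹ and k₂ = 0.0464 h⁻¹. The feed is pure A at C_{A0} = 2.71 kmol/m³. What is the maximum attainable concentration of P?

1.56 kmol/m³

At the optimum, C_{P,max}/C_{A0} = (k₁/k₂)^[k₂/(k₂−k₁)].
= (0.139/0.0464)^(0.0464/(0.0464−0.139)) = (2.996)^(-0.5011) = 0.5771.
C_{P,max} = 0.5771×2.71 = 1.56 kmol/m³.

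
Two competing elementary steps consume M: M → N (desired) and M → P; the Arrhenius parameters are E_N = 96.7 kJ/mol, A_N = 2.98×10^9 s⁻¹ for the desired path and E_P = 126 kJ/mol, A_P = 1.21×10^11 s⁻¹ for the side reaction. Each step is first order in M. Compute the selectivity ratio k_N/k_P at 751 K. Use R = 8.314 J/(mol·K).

k_N/k_P = (A_N/A_P)·exp[−(E_N−E_P)/(RT)] = (A_N/A_P)·exp[(E_P−E_N)/(RT)].
(E_P−E_N)/(RT) = (126−96.7)×10³/(8.314×751) = 29300/6244 = 4.693.
k_N/k_P = (2.98×10^9/1.21×10^11)·exp(4.693) = 0.02463 × 109.1 = 2.69.
Since E_N < E_P, lowering the temperature improves selectivity toward N.

2.69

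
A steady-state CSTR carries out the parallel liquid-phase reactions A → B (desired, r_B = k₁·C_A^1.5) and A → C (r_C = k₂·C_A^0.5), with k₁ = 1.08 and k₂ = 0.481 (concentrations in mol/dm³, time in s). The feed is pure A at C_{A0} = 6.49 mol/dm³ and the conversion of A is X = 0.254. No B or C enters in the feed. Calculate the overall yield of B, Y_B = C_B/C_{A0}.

0.233

Exit C_A = C_{A0}(1−X) = 6.49×0.746 = 4.842 mol/dm³.
A CSTR operates uniformly at the exit composition, giving r_B = 11.51 and r_C = 1.058 (each k·C_A^n at C_A = 4.842).
Fraction of consumed A going to B: r_B/(r_B+r_C) = 0.9158.
C_B = 0.9158·C_{A0}·X = 0.9158×6.49×0.254 = 1.51 mol/dm³; Y_B = C_B/C_{A0} = 0.233.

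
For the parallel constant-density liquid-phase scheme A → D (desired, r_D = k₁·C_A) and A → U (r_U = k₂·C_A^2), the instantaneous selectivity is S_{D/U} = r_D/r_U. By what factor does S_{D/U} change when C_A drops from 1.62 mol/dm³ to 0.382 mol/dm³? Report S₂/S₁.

4.24

S_{D/U} = (k₁/k₂)·C_A⁻¹, so S₂/S₁ = (C_{A,2}/C_{A,1})⁻¹.
= 1.62/0.382 = 4.24.
Selectivity toward D rises as C_A falls — low-concentration operation is favoured.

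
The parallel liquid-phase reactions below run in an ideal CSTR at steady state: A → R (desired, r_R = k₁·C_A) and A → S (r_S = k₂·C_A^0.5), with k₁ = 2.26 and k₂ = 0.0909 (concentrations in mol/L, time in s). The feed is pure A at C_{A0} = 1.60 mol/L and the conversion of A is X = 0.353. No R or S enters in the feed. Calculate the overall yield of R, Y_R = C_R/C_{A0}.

0.340

Exit C_A = C_{A0}(1−X) = 1.60×0.647 = 1.035 mol/L.
In a CSTR the entire volume is at exit conditions, so r_R = 2.26×1.035 = 2.340 and r_S = 0.0909×1.035^0.5 = 0.09249.
Fraction of consumed A going to R: r_R/(r_R+r_S) = 0.9620.
C_R = 0.9620·C_{A0}·X = 0.9620×1.60×0.353 = 0.543 mol/L; Y_R = C_R/C_{A0} = 0.340.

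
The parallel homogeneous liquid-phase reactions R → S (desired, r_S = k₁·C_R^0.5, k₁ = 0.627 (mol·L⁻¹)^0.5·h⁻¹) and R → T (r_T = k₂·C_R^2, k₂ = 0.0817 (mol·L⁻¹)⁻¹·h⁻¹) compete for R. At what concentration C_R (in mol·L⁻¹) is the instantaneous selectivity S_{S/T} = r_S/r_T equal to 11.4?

S_{S/T} = (k₁/k₂)·C_R^-1.5 ⇒ C_R = (S·k₂/k₁)^(1/(-1.5)).
= (11.4×0.0817/0.627)^(-0.6667) = (1.485)^(-0.6667) = 0.768 mol·L⁻¹.

0.768 mol·L⁻¹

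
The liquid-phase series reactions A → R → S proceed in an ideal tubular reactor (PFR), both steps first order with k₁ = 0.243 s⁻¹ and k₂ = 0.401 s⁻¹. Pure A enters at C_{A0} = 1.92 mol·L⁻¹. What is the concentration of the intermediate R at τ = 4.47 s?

0.505 mol·L⁻¹

The intermediate concentration in a first-order A→B→C sequence is C_R = k₁C_{A0}(e^(−k₁τ) − e^(−k₂τ))/(k₂−k₁).
e^(−k₁τ) = e^(−0.243×4.47) = e^(−1.086) = 0.3375; e^(−k₂τ) = e^(−1.792) = 0.1665.
C_R = 0.243×1.92/(0.401−0.243) × (0.3375−0.1665) = 2.953×0.1709 = 0.5048 mol·L⁻¹.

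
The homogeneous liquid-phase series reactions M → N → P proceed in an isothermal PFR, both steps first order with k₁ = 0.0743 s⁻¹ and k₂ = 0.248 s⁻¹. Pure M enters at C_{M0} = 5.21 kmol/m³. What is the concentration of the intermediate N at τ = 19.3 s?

Solving the coupled first-order balances gives C_N(τ) = [k₁/(k₂−k₁)]·C_{M0}·(e^(−k₁τ) − e^(−k₂τ)).
e^(−k₁τ) = e^(−0.0743×19.3) = e^(−1.434) = 0.2384; e^(−k₂τ) = e^(−4.786) = 0.008342.
C_N = 0.0743×5.21/(0.248−0.0743) × (0.2384−0.008342) = 2.229×0.2300 = 0.5126 kmol/m³.

0.513 kmol/m³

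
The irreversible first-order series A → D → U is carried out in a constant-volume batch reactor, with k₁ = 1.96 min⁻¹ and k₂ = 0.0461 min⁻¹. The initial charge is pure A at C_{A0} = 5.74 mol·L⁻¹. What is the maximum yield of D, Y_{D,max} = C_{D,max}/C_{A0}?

At the optimum, C_{D,max}/C_{A0} = (k₁/k₂)^[k₂/(k₂−k₁)].
= (1.96/0.0461)^(0.0461/(0.0461−1.96)) = (42.52)^(-0.02409) = 0.9136.

0.914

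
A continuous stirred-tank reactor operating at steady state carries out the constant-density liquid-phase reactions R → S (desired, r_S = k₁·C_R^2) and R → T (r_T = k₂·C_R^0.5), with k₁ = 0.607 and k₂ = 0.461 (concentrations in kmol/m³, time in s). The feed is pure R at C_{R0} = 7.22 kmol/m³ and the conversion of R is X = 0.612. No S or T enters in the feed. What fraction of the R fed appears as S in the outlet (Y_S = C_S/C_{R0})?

Exit C_R = C_{R0}(1−X) = 7.22×0.388 = 2.801 kmol/m³.
A CSTR operates uniformly at the exit composition, giving r_S = 4.764 and r_T = 0.7716 (each k·C_R^n at C_R = 2.801).
Fraction of consumed R going to S: r_S/(r_S+r_T) = 0.8606.
C_S = 0.8606·C_{R0}·X = 0.8606×7.22×0.612 = 3.80 kmol/m³; Y_S = C_S/C_{R0} = 0.527.

0.527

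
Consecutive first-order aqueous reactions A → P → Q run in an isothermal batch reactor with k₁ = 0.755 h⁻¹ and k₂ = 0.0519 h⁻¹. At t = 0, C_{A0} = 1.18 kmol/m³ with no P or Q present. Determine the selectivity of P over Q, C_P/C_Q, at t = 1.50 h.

For first-order series with pure A initially, C_P(t) = k₁C_{A0}/(k₂−k₁)·(e^(−k₁t) − e^(−k₂t)).
e^(−k₁t) = e^(−0.755×1.50) = e^(−1.133) = 0.3222; e^(−k₂t) = e^(−0.07785) = 0.9251.
C_P = 0.755×1.18/(0.0519−0.755) × (0.3222−0.9251) = (-1.267)×(-0.6029) = 0.7639 kmol/m³.
C_A = C_{A0}e^(−k₁t) = 0.3802 kmol/m³, so C_Q = C_{A0}−C_A−C_P = 0.03587 kmol/m³; C_P/C_Q = 21.3.

21.3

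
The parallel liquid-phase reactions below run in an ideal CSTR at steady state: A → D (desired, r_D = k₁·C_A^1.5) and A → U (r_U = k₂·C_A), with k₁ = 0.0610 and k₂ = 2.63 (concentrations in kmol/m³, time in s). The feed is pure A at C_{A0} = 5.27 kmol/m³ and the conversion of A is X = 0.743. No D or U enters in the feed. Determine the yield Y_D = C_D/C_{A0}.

0.0195

Exit C_A = C_{A0}(1−X) = 5.27×0.257 = 1.354 kmol/m³.
Rates in a CSTR are evaluated at the outlet concentration: r_D = 0.0610×1.354^1.5 = 0.09615, r_U = 2.63×1.354 = 3.562.
Fraction of consumed A going to D: r_D/(r_D+r_U) = 0.02628.
C_D = 0.02628·C_{A0}·X = 0.02628×5.27×0.743 = 0.103 kmol/m³; Y_D = C_D/C_{A0} = 0.0195.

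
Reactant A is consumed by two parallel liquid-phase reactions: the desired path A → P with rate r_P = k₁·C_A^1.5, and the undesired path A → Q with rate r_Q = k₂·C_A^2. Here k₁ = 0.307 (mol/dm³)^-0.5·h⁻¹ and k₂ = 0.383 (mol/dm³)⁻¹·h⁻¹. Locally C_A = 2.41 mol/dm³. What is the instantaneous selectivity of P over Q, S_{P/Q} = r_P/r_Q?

S_{P/Q} = r_P/r_Q = (k₁·C_A^1.5)/(k₂·C_A^2) = (k₁/k₂)·C_A^-0.5.
= (0.307×2.410^1.5) / (0.383×2.410^2) = 1.149/2.225 = 0.516.

0.516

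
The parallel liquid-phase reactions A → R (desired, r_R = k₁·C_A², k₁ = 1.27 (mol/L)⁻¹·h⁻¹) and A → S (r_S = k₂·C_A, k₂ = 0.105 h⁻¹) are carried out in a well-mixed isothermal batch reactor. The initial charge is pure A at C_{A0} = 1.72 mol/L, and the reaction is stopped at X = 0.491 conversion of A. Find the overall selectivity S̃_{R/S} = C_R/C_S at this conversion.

15.2

C_A = C_{A0}(1−X) = 0.8755 mol/L.
Along a PFR/batch, dC_S/dC_A = −r_S/(r_R+r_S) = −k₂/(k₂+k₁·C_A).
Integrating from C_{A0} to C_A: C_S = (0.105/1.27)·ln[(0.105+1.27·1.72)/(0.105+1.27·0.875)] = 0.08268·ln(2.289/1.217) = 0.05225 mol/L.
Then C_R = (C_{A0}−C_A) − C_S = 0.8445 − 0.05225 = 0.7923 mol/L.
S̃_{R/S} = C_R/C_S = 0.7923/0.05225 = 15.2.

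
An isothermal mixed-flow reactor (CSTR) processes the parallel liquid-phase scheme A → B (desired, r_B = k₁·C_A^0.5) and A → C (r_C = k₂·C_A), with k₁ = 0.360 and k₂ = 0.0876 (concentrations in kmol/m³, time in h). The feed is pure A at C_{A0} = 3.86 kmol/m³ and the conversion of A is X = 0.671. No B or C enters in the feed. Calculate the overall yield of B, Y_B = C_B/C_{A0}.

0.527

Exit C_A = C_{A0}(1−X) = 3.86×0.329 = 1.270 kmol/m³.
In a CSTR the entire volume is at exit conditions, so r_B = 0.360×1.270^0.5 = 0.4057 and r_C = 0.0876×1.270 = 0.1112.
Fraction of consumed A going to B: r_B/(r_B+r_C) = 0.7848.
C_B = 0.7848·C_{A0}·X = 0.7848×3.86×0.671 = 2.03 kmol/m³; Y_B = C_B/C_{A0} = 0.527.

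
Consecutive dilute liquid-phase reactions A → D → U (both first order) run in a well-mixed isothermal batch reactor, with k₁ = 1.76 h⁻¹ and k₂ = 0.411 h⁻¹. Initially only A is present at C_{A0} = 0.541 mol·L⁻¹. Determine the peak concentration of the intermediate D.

For a first-order series the maximum intermediate yield is C_{D,max}/C_{A0} = (k₁/k₂)^[k₂/(k₂−k₁)].
= (1.76/0.411)^(0.411/(0.411−1.76)) = (4.282)^(-0.3047) = 0.6420.
C_{D,max} = 0.6420×0.541 = 0.347 mol·L⁻¹.

0.347 mol·L⁻¹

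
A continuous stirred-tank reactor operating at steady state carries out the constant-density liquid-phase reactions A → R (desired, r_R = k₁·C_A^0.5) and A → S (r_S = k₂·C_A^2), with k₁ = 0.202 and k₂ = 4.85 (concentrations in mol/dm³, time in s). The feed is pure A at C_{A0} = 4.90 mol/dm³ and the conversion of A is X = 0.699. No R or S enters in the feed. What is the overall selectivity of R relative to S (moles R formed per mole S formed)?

0.0233

Exit C_A = C_{A0}(1−X) = 4.90×0.301 = 1.475 mol/dm³.
A CSTR operates uniformly at the exit composition, giving r_R = 0.2453 and r_S = 10.55 (each k·C_A^n at C_A = 1.475).
Overall selectivity = C_R/C_S = r_Rτ/(r_Sτ) = r_R/r_S = 0.0233.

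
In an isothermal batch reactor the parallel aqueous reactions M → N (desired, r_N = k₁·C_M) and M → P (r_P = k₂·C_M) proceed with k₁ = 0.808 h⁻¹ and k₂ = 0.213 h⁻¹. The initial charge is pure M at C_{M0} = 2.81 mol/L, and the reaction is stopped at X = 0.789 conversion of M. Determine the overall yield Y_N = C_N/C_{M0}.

C_M = C_{M0}(1−X) = 0.5929 mol/L.
Both paths are first order in M, so the instantaneous fraction to N is constant: dC_N/d(−C_M) = k₁/(k₁+k₂) = 0.7914.
C_N = 0.7914·(C_{M0}−C_M) = 0.7914×2.217 = 1.75 mol/L.
Y_N = C_N/C_{M0} = 1.755/2.81 = 0.624.

0.624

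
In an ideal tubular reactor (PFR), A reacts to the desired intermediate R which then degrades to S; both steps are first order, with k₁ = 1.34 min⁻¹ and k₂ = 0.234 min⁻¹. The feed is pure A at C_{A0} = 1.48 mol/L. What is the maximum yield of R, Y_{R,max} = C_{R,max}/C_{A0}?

0.691

At the optimum, C_{R,max}/C_{A0} = (k₁/k₂)^[k₂/(k₂−k₁)].
= (1.34/0.234)^(0.234/(0.234−1.34)) = (5.726)^(-0.2116) = 0.6913.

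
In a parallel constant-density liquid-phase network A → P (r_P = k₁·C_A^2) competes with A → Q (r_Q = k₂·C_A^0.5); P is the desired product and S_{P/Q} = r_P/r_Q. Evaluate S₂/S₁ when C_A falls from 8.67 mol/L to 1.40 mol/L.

S_{P/Q} = (k₁/k₂)·C_A^1.5, so S₂/S₁ = (C_{A,2}/C_{A,1})^1.5.
= (1.40/8.67)^1.5 = (0.1615)^1.5 = 0.0649.
Selectivity toward P falls as C_A falls — high-concentration operation is favoured.

0.0649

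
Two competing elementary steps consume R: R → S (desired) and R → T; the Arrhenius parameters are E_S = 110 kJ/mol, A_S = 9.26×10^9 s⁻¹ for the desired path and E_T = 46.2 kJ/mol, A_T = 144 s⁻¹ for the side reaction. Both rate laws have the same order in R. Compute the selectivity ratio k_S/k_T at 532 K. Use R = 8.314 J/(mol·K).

Since both paths have the same order in R, the concentration cancels and S_{S/T} = k_S/k_T = (A_S/A_T)·exp[(E_T−E_S)/(RT)].
(E_T−E_S)/(RT) = (46.2−110)×10³/(8.314×532) = -63800/4423 = -14.42.
k_S/k_T = (9.26×10^9/144)·exp(-14.42) = 6.431×10^7 × 5.439×10^-7 = 35.0.
Since E_S > E_T, raising the temperature improves selectivity toward S.

35.0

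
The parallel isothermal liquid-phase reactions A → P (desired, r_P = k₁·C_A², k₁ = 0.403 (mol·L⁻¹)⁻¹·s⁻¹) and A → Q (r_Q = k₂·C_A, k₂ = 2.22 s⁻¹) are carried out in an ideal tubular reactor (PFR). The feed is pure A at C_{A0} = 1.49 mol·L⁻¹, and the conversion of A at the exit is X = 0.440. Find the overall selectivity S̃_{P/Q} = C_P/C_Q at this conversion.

C_A = C_{A0}(1−X) = 0.8344 mol·L⁻¹.
Along a PFR/batch, dC_Q/dC_A = −r_Q/(r_P+r_Q) = −k₂/(k₂+k₁·C_A).
Integrating from C_{A0} to C_A: C_Q = (2.22/0.403)·ln[(2.22+0.403·1.49)/(2.22+0.403·0.834)] = 5.509·ln(2.820/2.556) = 0.5418 mol·L⁻¹.
Then C_P = (C_{A0}−C_A) − C_Q = 0.6556 − 0.5418 = 0.1138 mol·L⁻¹.
S̃_{P/Q} = C_P/C_Q = 0.1138/0.5418 = 0.210.

0.210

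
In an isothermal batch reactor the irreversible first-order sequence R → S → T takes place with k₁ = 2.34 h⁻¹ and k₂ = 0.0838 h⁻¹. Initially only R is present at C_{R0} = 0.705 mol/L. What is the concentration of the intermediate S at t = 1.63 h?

For first-order series with pure R initially, C_S(t) = k₁C_{R0}/(k₂−k₁)·(e^(−k₁t) − e^(−k₂t)).
e^(−k₁t) = e^(−2.34×1.63) = e^(−3.814) = 0.02206; e^(−k₂t) = e^(−0.1366) = 0.8723.
C_S = 2.34×0.705/(0.0838−2.34) × (0.02206−0.8723) = (-0.7312)×(-0.8503) = 0.6217 mol/L.

0.622 mol/L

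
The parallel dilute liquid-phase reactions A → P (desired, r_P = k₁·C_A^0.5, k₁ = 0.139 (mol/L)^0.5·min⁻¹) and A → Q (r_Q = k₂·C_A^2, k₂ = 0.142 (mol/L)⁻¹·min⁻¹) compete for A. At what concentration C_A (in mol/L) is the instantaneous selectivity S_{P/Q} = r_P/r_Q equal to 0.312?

2.14 mol/L

S_{P/Q} = (k₁/k₂)·C_A^-1.5 ⇒ C_A = (S·k₂/k₁)^(1/(-1.5)).
= (0.312×0.142/0.139)^(-0.6667) = (0.3187)^(-0.6667) = 2.14 mol/L.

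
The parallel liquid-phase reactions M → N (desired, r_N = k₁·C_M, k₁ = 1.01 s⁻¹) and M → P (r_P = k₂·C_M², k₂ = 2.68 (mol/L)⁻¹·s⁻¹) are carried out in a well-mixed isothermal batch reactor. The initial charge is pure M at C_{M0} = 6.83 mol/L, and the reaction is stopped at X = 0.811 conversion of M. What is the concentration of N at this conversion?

0.552 mol/L

C_M = C_{M0}(1−X) = 1.291 mol/L.
Along a PFR/batch, dC_N/dC_M = −r_N/(r_N+r_P) = −k₁/(k₁+k₂·C_M).
Integrating from C_{M0} to C_M: C_N = (1.01/2.68)·ln[(1.01+2.68·6.83)/(1.01+2.68·1.29)] = 0.3769·ln(19.31/4.470) = 0.5516 mol/L.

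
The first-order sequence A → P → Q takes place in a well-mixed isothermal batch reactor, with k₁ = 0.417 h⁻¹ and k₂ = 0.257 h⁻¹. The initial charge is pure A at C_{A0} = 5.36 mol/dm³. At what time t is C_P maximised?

Setting dC_P/dt = 0 gives t_opt = ln(k₂/k₁)/(k₂−k₁).
= ln(0.257/0.417)/(0.257−0.417) = ln(0.6163)/-0.1600 = -0.4840/-0.1600 = 3.03 h.

3.03 h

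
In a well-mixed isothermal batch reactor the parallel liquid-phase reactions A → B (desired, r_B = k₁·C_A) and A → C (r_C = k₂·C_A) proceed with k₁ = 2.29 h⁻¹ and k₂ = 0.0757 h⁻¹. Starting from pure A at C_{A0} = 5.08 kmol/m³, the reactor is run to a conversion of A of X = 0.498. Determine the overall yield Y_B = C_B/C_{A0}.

0.482

C_A = C_{A0}(1−X) = 2.550 kmol/m³.
Both paths are first order in A, so the instantaneous fraction to B is constant: dC_B/d(−C_A) = k₁/(k₁+k₂) = 0.9680.
C_B = 0.9680·(C_{A0}−C_A) = 0.9680×2.530 = 2.45 kmol/m³.
Y_B = C_B/C_{A0} = 2.449/5.08 = 0.482.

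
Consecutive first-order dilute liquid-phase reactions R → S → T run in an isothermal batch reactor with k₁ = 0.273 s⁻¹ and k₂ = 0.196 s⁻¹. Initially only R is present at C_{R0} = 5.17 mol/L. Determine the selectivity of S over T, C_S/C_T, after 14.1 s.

Solving the coupled first-order balances gives C_S(t) = [k₁/(k₂−k₁)]·C_{R0}·(e^(−k₁t) − e^(−k₂t)).
e^(−k₁t) = e^(−0.273×14.1) = e^(−3.849) = 0.02129; e^(−k₂t) = e^(−2.764) = 0.06306.
C_S = 0.273×5.17/(0.196−0.273) × (0.02129−0.06306) = (-18.33)×(-0.04177) = 0.7656 mol/L.
C_R = C_{R0}e^(−k₁t) = 0.1101 mol/L, so C_T = C_{R0}−C_R−C_S = 4.294 mol/L; C_S/C_T = 0.178.

0.178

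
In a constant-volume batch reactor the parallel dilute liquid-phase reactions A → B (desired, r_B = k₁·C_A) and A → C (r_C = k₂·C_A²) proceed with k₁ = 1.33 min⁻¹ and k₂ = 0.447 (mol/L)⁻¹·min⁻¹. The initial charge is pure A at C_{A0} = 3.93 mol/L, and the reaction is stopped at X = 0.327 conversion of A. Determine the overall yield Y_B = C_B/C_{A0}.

C_A = C_{A0}(1−X) = 2.645 mol/L.
Along a PFR/batch, dC_B/dC_A = −r_B/(r_B+r_C) = −k₁/(k₁+k₂·C_A).
Integrating from C_{A0} to C_A: C_B = (1.33/0.447)·ln[(1.33+0.447·3.93)/(1.33+0.447·2.64)] = 2.975·ln(3.087/2.512) = 0.6127 mol/L.
Y_B = C_B/C_{A0} = 0.6127/3.93 = 0.156.

0.156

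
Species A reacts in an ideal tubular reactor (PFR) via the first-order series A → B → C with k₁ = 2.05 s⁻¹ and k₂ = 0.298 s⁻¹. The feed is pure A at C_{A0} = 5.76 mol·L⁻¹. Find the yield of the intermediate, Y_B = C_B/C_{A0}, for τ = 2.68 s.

0.522

The intermediate concentration in a first-order A→B→C sequence is C_B = k₁C_{A0}(e^(−k₁τ) − e^(−k₂τ))/(k₂−k₁).
e^(−k₁τ) = e^(−2.05×2.68) = e^(−5.494) = 0.004111; e^(−k₂τ) = e^(−0.7986) = 0.4499.
C_B = 2.05×5.76/(0.298−2.05) × (0.004111−0.4499) = (-6.740)×(-0.4458) = 3.005 mol·L⁻¹.
Y_B = C_B/C_{A0} = 3.005/5.76 = 0.522.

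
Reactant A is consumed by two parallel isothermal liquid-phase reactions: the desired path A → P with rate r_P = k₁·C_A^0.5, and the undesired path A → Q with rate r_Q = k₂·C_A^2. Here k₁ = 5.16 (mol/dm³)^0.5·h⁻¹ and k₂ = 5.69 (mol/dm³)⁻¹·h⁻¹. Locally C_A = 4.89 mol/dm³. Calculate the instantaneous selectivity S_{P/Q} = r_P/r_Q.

0.0839

S_{P/Q} = r_P/r_Q = (k₁·C_A^0.5)/(k₂·C_A^2) = (k₁/k₂)·C_A^-1.5.
= (5.16×4.890^0.5) / (5.69×4.890^2) = 11.41/136.1 = 0.0839.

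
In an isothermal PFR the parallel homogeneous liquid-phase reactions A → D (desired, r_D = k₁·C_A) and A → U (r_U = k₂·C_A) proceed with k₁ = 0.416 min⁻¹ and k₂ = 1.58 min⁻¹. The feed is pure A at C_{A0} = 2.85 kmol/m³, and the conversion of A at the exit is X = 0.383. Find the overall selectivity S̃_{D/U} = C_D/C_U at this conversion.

0.263

C_A = C_{A0}(1−X) = 1.758 kmol/m³.
Both paths are first order in A, so the instantaneous fraction to D is constant: dC_D/d(−C_A) = k₁/(k₁+k₂) = 0.2084.
C_D = 0.2084·(C_{A0}−C_A) = 0.2084×1.092 = 0.227 kmol/m³.
C_U = (C_{A0}−C_A)−C_D = 0.8641 kmol/m³; S̃_{D/U} = 0.2275/0.8641 = 0.263.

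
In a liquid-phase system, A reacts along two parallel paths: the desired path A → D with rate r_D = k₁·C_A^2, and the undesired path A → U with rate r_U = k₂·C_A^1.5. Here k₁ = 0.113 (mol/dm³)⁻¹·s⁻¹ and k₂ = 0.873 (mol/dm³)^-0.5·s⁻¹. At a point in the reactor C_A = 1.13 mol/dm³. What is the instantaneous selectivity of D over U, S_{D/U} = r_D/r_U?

S_{D/U} = r_D/r_U = (k₁·C_A^2)/(k₂·C_A^1.5) = (k₁/k₂)·C_A^0.5.
= (0.113×1.130^2) / (0.873×1.130^1.5) = 0.1443/1.049 = 0.138.
Since the desired path is higher order in A, keeping C_A high (PFR or concentrated feed) favours D.

0.138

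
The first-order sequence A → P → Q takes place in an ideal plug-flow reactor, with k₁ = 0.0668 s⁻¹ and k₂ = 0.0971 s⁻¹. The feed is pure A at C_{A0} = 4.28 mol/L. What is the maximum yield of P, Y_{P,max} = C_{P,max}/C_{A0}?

Evaluating C_P at τ_opt = ln(k₂/k₁)/(k₂−k₁) gives C_{P,max}/C_{A0} = (k₁/k₂)^[k₂/(k₂−k₁)].
= (0.0668/0.0971)^(0.0971/(0.0971−0.0668)) = (0.6880)^(3.205) = 0.3016.

0.302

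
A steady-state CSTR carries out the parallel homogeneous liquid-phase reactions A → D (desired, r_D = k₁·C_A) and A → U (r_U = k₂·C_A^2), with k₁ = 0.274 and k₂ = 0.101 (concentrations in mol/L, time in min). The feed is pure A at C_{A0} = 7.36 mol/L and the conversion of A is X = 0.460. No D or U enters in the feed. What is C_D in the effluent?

1.37 mol/L

Exit C_A = C_{A0}(1−X) = 7.36×0.540 = 3.974 mol/L.
Rates in a CSTR are evaluated at the outlet concentration: r_D = 0.274×3.974 = 1.089, r_U = 0.101×3.974^2 = 1.595.
Fraction of consumed A going to D: r_D/(r_D+r_U) = 0.4057.
C_D = 0.4057·C_{A0}·X = 0.4057×7.36×0.460 = 1.37 mol/L.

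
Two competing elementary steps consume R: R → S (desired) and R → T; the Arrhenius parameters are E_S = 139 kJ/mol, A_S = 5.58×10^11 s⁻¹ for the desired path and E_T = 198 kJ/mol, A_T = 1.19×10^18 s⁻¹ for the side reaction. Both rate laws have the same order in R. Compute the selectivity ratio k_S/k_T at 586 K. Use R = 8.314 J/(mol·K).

k_S/k_T = (A_S/A_T)·exp[−(E_S−E_T)/(RT)] = (A_S/A_T)·exp[(E_T−E_S)/(RT)].
(E_T−E_S)/(RT) = (198−139)×10³/(8.314×586) = 59000/4872 = 12.11.
k_S/k_T = (5.58×10^11/1.19×10^18)·exp(12.11) = 4.689×10^-7 × 1.817×10^5 = 0.0852.

0.0852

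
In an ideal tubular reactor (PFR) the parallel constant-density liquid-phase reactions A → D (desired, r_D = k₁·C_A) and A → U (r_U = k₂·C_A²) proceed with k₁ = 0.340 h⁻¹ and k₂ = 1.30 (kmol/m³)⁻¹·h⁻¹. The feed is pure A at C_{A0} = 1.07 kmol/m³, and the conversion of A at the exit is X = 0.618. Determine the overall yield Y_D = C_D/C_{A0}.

0.168

C_A = C_{A0}(1−X) = 0.4087 kmol/m³.
Along a PFR/batch, dC_D/dC_A = −r_D/(r_D+r_U) = −k₁/(k₁+k₂·C_A).
Integrating from C_{A0} to C_A: C_D = (0.340/1.30)·ln[(0.340+1.30·1.07)/(0.340+1.30·0.409)] = 0.2615·ln(1.731/0.8714) = 0.1795 kmol/m³.
Y_D = C_D/C_{A0} = 0.1795/1.07 = 0.168.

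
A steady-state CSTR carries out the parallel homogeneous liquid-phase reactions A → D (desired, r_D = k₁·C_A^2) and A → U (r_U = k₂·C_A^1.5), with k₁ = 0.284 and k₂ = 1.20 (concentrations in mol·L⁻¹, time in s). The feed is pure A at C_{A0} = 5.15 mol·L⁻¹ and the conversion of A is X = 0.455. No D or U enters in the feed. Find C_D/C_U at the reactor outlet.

0.396

Exit C_A = C_{A0}(1−X) = 5.15×0.545 = 2.807 mol·L⁻¹.
In a CSTR the entire volume is at exit conditions, so r_D = 0.284×2.807^2 = 2.237 and r_U = 1.20×2.807^1.5 = 5.643.
Overall selectivity = C_D/C_U = r_Dτ/(r_Uτ) = r_D/r_U = 0.396.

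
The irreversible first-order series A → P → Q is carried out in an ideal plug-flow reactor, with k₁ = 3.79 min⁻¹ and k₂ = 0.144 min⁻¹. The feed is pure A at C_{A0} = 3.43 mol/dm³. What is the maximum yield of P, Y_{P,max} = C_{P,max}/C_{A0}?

At the optimum, C_{P,max}/C_{A0} = (k₁/k₂)^[k₂/(k₂−k₁)].
= (3.79/0.144)^(0.144/(0.144−3.79)) = (26.32)^(-0.03950) = 0.8788.

0.879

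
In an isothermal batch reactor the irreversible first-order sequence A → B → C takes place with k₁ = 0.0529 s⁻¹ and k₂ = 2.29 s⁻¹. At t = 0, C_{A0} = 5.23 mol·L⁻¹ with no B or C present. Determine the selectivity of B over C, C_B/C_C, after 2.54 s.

0.196

For first-order series with pure A initially, C_B(t) = k₁C_{A0}/(k₂−k₁)·(e^(−k₁t) − e^(−k₂t)).
e^(−k₁t) = e^(−0.0529×2.54) = e^(−0.1344) = 0.8743; e^(−k₂t) = e^(−5.817) = 0.002978.
C_B = 0.0529×5.23/(2.29−0.0529) × (0.8743−0.002978) = 0.1237×0.8713 = 0.1078 mol·L⁻¹.
C_A = C_{A0}e^(−k₁t) = 4.572 mol·L⁻¹, so C_C = C_{A0}−C_A−C_B = 0.5498 mol·L⁻¹; C_B/C_C = 0.196.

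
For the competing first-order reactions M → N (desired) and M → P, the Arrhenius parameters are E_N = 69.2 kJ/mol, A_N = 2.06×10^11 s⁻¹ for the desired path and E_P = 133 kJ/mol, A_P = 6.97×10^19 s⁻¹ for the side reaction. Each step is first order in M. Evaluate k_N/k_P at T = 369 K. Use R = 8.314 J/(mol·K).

Since both paths have the same order in M, the concentration cancels and S_{N/P} = k_N/k_P = (A_N/A_P)·exp[(E_P−E_N)/(RT)].
(E_P−E_N)/(RT) = (133−69.2)×10³/(8.314×369) = 63800/3068 = 20.80.
k_N/k_P = (2.06×10^11/6.97×10^19)·exp(20.80) = 2.956×10^-9 × 1.076×10^9 = 3.18.
Since E_N < E_P, lowering the temperature improves selectivity toward N.

3.18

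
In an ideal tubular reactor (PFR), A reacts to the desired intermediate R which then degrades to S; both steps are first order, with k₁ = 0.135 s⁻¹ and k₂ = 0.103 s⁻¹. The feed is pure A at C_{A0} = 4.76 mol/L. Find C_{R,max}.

Evaluating C_R at τ_opt = ln(k₂/k₁)/(k₂−k₁) gives C_{R,max}/C_{A0} = (k₁/k₂)^[k₂/(k₂−k₁)].
= (0.135/0.103)^(0.103/(0.103−0.135)) = (1.311)^(-3.219) = 0.4186.
C_{R,max} = 0.4186×4.76 = 1.99 mol/L.

1.99 mol/L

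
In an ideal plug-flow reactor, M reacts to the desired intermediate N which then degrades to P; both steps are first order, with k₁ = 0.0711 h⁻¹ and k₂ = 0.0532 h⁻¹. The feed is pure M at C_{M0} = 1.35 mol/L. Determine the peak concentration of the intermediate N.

0.570 mol/L

Evaluating C_N at τ_opt = ln(k₂/k₁)/(k₂−k₁) gives C_{N,max}/C_{M0} = (k₁/k₂)^[k₂/(k₂−k₁)].
= (0.0711/0.0532)^(0.0532/(0.0532−0.0711)) = (1.336)^(-2.972) = 0.4223.
C_{N,max} = 0.4223×1.35 = 0.570 mol/L.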